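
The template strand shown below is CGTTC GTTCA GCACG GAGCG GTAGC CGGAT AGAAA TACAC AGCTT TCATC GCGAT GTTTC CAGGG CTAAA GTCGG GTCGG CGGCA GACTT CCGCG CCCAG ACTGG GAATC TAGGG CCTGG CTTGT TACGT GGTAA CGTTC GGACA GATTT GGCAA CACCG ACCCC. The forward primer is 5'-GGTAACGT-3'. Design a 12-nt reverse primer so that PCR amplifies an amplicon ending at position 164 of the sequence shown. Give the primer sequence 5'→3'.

5'-GGGTCGGTGTTG-3'

The forward primer binds at positions 131–138; the product's 3' end on the top strand is position 164.
The reverse primer anneals to the top strand over positions 153–164, i.e. to CAACACCGACCC.
Its sequence written 5'→3' is the reverse complement: GGGTCGGTGTTG.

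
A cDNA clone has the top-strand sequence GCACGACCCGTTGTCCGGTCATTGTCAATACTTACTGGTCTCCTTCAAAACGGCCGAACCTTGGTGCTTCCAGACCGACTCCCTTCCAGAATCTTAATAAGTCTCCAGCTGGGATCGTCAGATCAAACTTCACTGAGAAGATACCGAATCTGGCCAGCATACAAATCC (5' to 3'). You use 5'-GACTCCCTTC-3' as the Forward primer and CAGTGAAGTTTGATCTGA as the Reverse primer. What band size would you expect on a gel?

Forward primer GACTCCCTTC is found on the top strand at positions 77–86.
Taking the reverse complement of CAGTGAAGTTTGATCTGA gives TCAGATCAAACTTCACTG, found at positions 118–135 on the template; the primer anneals here to the top strand with its 3' end pointing upstream.
Amplicon spans positions 77–135: 59 bp.

59 bp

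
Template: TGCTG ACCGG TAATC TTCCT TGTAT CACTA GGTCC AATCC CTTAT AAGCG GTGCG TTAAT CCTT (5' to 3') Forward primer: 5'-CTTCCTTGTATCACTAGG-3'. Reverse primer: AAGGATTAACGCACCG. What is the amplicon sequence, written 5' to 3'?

5'-CTTCCTTGTATCACTAGGTCCAATCCCTTATAAGCGGTGCGTTAATCCTT-3'

The forward primer matches the template at positions 15–32.
Taking the reverse complement of AAGGATTAACGCACCG gives CGGTGCGTTAATCCTT, found at positions 49–64 on the template; the primer anneals here to the top strand with its 3' end pointing upstream.
The product is the template from position 15 through 64 (50 bp).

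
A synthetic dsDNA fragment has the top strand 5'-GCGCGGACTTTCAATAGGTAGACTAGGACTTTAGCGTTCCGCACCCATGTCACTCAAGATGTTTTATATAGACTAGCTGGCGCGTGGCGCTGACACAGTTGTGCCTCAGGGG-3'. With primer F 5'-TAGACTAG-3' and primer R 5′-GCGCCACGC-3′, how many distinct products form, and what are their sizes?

Two products: 72 bp, 22 bp

The forward primer TAGACTAG matches the top strand at positions 19–26, 69–76.
The reverse primer's reverse complement is GCGTGGCGC, matching at positions 82–90.
Each forward site pairs with the reverse site to give a product ending at position 90: sizes 72, 22 bp.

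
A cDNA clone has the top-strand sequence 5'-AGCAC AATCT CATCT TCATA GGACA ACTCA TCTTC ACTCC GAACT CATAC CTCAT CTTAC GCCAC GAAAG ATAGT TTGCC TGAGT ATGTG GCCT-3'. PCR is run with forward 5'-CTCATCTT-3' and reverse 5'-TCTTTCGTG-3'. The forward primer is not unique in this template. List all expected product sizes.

The forward primer CTCATCTT matches the top strand at positions 9–16, 27–34, 51–58.
The reverse primer's reverse complement is CACGAAAGA, matching at positions 63–71.
Each forward site pairs with the reverse site to give a product ending at position 71: sizes 63, 45, 21 bp.

63 bp, 45 bp, 21 bp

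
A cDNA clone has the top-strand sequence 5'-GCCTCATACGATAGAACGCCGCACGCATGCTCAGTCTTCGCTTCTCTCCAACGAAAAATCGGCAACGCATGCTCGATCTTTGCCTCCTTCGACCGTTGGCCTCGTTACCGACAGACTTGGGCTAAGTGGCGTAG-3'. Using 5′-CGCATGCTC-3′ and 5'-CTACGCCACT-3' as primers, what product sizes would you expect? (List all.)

The forward primer CGCATGCTC matches the top strand at positions 24–32, 66–74.
The reverse primer's reverse complement is AGTGGCGTAG, matching at positions 125–134.
Each forward site pairs with the reverse site to give a product ending at position 134: sizes 111, 69 bp.

111 bp, 69 bp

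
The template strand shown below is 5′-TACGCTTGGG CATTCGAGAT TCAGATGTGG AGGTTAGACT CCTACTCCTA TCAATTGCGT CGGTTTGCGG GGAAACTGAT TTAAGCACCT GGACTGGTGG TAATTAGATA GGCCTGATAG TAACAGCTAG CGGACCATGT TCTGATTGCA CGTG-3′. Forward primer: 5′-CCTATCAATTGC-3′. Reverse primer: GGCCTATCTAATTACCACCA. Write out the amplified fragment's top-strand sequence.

5'-CCTATCAATTGCGTCGGTTTGCGGGGAAACTGATTTAAGCACCTGGACTGGTGGTAATTAGATAGGCC-3'

Scanning the template, CCTATCAATTGC occurs at positions 47–58; this primer anneals to the bottom strand there with its 3' end pointing downstream.
Taking the reverse complement of GGCCTATCTAATTACCACCA gives TGGTGGTAATTAGATAGGCC, found at positions 95–114 on the template; the primer anneals here to the top strand with its 3' end pointing upstream.
The product is the template from position 47 through 114 (68 bp).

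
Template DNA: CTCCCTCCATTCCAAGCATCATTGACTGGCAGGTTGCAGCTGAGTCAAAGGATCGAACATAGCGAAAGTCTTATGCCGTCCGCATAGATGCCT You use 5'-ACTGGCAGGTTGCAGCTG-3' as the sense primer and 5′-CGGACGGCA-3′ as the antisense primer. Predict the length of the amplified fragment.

Forward primer ACTGGCAGGTTGCAGCTG is found on the top strand at positions 25–42.
Reverse complement of the reverse primer: TGCCGTCCG. This occurs on the top strand at positions 74–82.
Product length = (reverse-primer end) − (forward-primer start) + 1 = 82 − 25 + 1 = 58 bp.

58 bp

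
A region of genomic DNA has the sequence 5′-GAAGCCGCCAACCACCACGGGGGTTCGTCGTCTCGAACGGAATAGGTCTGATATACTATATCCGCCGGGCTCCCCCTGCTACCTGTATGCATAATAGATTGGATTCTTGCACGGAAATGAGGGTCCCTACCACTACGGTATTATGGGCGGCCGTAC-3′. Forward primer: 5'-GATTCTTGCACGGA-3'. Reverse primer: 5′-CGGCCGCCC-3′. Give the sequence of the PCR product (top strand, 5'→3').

5'-GATTCTTGCACGGAAATGAGGGTCCCTACCACTACGGTATTATGGGCGGCCG-3'

The forward primer matches the template at positions 102–115.
Reverse complement of the reverse primer: GGGCGGCCG. This occurs on the top strand at positions 145–153.
The product is the template from position 102 through 153 (52 bp).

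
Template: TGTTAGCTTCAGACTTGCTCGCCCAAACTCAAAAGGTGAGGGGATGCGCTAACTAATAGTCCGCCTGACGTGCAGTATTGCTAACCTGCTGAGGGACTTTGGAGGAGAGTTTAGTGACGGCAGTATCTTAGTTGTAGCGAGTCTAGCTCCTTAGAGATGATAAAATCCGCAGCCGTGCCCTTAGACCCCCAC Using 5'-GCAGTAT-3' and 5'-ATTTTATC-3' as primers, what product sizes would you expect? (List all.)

95 bp, 47 bp

The forward primer GCAGTAT matches the top strand at positions 72–78, 120–126.
The reverse primer's reverse complement is GATAAAAT, matching at positions 159–166.
Each forward site pairs with the reverse site to give a product ending at position 166: sizes 95, 47 bp.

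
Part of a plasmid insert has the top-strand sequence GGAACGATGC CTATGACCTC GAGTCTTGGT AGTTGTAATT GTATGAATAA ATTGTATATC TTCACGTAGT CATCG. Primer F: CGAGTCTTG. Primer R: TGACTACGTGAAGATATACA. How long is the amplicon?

Scanning the template, CGAGTCTTG occurs at positions 20–28; this primer anneals to the bottom strand there with its 3' end pointing downstream.
Taking the reverse complement of TGACTACGTGAAGATATACA gives TGTATATCTTCACGTAGTCA, found at positions 53–72 on the template; the primer anneals here to the top strand with its 3' end pointing upstream.
The product runs from position 20 to position 72, so its length is 72 − 20 + 1 = 53 bp.

53 bp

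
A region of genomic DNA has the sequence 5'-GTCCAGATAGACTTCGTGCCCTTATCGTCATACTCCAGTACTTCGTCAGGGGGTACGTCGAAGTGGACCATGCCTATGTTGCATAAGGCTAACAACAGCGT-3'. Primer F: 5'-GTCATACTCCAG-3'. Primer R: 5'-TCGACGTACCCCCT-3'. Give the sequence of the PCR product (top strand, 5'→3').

Scanning the template, GTCATACTCCAG occurs at positions 27–38; this primer anneals to the bottom strand there with its 3' end pointing downstream.
The reverse primer's reverse complement is AGGGGGTACGTCGA, which matches the template at positions 48–61.
The product is the template from position 27 through 61 (35 bp).

5'-GTCATACTCCAGTACTTCGTCAGGGGGTACGTCGA-3'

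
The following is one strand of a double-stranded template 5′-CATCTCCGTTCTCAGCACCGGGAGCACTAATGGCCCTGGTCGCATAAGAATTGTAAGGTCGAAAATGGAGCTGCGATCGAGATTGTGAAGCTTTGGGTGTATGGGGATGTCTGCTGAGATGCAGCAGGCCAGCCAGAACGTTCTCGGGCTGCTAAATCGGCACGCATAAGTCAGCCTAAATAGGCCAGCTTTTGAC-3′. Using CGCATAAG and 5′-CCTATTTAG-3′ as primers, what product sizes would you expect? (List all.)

144 bp, 22 bp

The forward primer CGCATAAG matches the top strand at positions 41–48, 163–170.
The reverse primer's reverse complement is CTAAATAGG, matching at positions 176–184.
Each forward site pairs with the reverse site to give a product ending at position 184: sizes 144, 22 bp.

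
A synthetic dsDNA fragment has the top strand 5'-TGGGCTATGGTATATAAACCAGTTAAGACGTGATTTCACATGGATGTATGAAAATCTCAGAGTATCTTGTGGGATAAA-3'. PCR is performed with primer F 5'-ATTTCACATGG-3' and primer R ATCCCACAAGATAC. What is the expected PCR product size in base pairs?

The forward primer matches the template at positions 33–43.
Reverse complement of the reverse primer: GTATCTTGTGGGAT. This occurs on the top strand at positions 62–75.
The product runs from position 33 to position 75, so its length is 75 − 33 + 1 = 43 bp.

43 bp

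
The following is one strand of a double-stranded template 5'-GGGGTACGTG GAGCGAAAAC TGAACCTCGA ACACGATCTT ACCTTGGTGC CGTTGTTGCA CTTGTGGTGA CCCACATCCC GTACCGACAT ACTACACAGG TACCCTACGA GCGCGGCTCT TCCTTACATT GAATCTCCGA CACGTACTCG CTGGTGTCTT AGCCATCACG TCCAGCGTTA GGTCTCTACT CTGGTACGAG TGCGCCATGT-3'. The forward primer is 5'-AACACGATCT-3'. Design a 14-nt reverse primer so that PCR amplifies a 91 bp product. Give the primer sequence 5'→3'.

The forward primer binds at positions 30–39, so a 91 bp product ends at position 30 + 91 − 1 = 120.
The reverse primer anneals to the top strand over positions 107–120, i.e. to ACGAGCGCGGCTCT.
Its sequence written 5'→3' is the reverse complement: AGAGCCGCGCTCGT.

5'-AGAGCCGCGCTCGT-3'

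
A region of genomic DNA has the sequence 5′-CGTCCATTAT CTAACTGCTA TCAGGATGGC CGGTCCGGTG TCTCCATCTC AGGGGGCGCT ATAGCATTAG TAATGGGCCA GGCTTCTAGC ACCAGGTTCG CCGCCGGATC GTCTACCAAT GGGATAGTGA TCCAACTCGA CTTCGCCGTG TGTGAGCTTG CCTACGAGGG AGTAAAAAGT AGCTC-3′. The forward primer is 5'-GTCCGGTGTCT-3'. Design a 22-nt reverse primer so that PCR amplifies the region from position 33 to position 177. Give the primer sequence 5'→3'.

5'-TTTTACTCCCTCGTAGGCAAGC-3'

The product's 3' end on the top strand is position 177.
The reverse primer anneals to the top strand over positions 156–177, i.e. to GCTTGCCTACGAGGGAGTAAAA.
Its sequence written 5'→3' is the reverse complement: TTTTACTCCCTCGTAGGCAAGC.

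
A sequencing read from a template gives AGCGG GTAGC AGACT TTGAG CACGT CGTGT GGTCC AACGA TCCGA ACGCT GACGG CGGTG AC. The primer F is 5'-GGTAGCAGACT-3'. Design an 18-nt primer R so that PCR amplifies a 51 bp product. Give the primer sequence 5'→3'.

5'-CCGTCAGCGTTCGGATCG-3'

The forward primer binds at positions 5–15, so a 51 bp product ends at position 5 + 51 − 1 = 55.
The reverse primer anneals to the top strand over positions 38–55, i.e. to CGATCCGAACGCTGACGG.
Its sequence written 5'→3' is the reverse complement: CCGTCAGCGTTCGGATCG.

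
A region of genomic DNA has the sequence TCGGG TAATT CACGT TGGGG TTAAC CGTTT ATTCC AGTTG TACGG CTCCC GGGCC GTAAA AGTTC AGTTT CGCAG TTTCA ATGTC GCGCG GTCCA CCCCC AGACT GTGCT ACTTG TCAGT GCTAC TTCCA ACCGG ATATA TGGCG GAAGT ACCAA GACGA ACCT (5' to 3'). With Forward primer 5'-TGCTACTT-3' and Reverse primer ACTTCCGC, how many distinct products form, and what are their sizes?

Two products: 44 bp, 31 bp

The forward primer TGCTACTT matches the top strand at positions 107–114, 120–127.
The reverse primer's reverse complement is GCGGAAGT, matching at positions 143–150.
Each forward site pairs with the reverse site to give a product ending at position 150: sizes 44, 31 bp.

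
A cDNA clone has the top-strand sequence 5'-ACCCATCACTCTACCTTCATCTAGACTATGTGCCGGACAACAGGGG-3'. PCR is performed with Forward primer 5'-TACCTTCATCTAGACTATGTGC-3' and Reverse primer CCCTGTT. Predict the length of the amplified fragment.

Forward primer TACCTTCATCTAGACTATGTGC is found on the top strand at positions 12–33.
The reverse primer's reverse complement is AACAGGG, which matches the template at positions 39–45.
Product length = (reverse-primer end) − (forward-primer start) + 1 = 45 − 12 + 1 = 34 bp.

34 bp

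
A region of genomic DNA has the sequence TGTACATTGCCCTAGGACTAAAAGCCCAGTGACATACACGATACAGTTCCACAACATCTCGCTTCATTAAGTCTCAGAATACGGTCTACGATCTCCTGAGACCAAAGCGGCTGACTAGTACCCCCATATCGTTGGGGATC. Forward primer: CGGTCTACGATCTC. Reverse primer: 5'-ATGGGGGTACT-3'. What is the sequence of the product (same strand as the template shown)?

The forward primer matches the template at positions 82–95.
The reverse primer's reverse complement is AGTACCCCCAT, which matches the template at positions 117–127.
The product is the template from position 82 through 127 (46 bp).

5'-CGGTCTACGATCTCCTGAGACCAAAGCGGCTGACTAGTACCCCCAT-3'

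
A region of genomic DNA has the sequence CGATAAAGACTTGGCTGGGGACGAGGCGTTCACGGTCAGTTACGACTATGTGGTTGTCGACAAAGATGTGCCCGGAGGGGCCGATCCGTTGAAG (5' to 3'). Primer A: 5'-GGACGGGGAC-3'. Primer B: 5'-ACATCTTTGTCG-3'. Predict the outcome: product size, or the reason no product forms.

Primer A (GGACGGGGAC) does not match the top strand, and its reverse complement GTCCCCGTCC does not match either.
With no annealing site for primer A, no amplification occurs.

No product — primer A has no binding site in the template.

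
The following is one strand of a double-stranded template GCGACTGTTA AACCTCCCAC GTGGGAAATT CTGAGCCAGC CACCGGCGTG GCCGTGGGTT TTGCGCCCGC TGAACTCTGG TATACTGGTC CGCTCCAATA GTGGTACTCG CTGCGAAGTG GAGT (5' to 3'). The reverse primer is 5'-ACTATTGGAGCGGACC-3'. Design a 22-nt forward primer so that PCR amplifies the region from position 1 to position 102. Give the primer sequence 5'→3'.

The reverse primer's reverse complement GGTCCGCTCCAATAGT matches the template at positions 87–102; the product starts at position 1.
The forward primer is identical to the top strand over positions 1–22: GCGACTGTTAAACCTCCCACGT.

5'-GCGACTGTTAAACCTCCCACGT-3'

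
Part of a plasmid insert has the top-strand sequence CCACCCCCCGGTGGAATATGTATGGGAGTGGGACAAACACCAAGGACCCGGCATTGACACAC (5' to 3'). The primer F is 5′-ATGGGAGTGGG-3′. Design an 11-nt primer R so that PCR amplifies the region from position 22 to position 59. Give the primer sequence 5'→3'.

5'-TGTCAATGCCG-3'

The product's 3' end on the top strand is position 59.
The reverse primer anneals to the top strand over positions 49–59, i.e. to CGGCATTGACA.
Its sequence written 5'→3' is the reverse complement: TGTCAATGCCG.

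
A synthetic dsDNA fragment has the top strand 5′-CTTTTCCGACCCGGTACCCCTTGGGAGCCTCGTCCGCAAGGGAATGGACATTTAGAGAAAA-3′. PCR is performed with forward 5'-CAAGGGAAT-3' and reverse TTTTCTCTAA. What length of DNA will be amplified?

Forward primer CAAGGGAAT is found on the top strand at positions 37–45.
Taking the reverse complement of TTTTCTCTAA gives TTAGAGAAAA, found at positions 52–61 on the template; the primer anneals here to the top strand with its 3' end pointing upstream.
Amplicon spans positions 37–61: 25 bp.

25 bp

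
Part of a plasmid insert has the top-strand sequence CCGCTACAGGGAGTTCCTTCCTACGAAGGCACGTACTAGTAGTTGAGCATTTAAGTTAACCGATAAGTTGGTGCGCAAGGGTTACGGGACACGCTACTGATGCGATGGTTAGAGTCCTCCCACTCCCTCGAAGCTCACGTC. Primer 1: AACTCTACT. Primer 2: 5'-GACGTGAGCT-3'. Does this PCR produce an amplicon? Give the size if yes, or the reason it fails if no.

No product — primer 1 has no binding site in the template.

Primer 1 (AACTCTACT) does not match the top strand, and its reverse complement AGTAGAGTT does not match either.
With no annealing site for primer 1, no amplification occurs.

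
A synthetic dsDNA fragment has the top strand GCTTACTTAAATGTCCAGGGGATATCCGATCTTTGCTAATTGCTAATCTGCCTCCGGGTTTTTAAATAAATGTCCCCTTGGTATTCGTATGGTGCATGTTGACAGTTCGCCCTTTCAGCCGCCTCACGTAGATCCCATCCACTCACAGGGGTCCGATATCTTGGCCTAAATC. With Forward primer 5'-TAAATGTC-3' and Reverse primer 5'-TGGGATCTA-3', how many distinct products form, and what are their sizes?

Two products: 130 bp, 71 bp

The forward primer TAAATGTC matches the top strand at positions 8–15, 67–74.
The reverse primer's reverse complement is TAGATCCCA, matching at positions 129–137.
Each forward site pairs with the reverse site to give a product ending at position 137: sizes 130, 71 bp.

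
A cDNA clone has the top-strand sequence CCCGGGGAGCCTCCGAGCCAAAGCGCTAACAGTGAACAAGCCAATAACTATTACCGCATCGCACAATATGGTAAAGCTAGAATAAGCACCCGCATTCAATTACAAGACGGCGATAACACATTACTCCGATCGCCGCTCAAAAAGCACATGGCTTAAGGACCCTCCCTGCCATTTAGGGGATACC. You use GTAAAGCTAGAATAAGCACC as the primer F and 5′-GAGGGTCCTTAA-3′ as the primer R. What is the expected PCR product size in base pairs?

Forward primer GTAAAGCTAGAATAAGCACC is found on the top strand at positions 71–90.
Taking the reverse complement of GAGGGTCCTTAA gives TTAAGGACCCTC, found at positions 153–164 on the template; the primer anneals here to the top strand with its 3' end pointing upstream.
Amplicon spans positions 71–164: 94 bp.

94 bp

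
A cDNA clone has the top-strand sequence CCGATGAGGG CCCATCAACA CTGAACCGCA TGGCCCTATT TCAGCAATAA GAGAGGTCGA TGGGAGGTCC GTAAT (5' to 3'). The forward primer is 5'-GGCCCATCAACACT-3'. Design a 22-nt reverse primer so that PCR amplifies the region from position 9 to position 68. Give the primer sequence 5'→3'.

The product's 3' end on the top strand is position 68.
The reverse primer anneals to the top strand over positions 47–68, i.e. to ATAAGAGAGGTCGATGGGAGGT.
Its sequence written 5'→3' is the reverse complement: ACCTCCCATCGACCTCTCTTAT.

5'-ACCTCCCATCGACCTCTCTTAT-3'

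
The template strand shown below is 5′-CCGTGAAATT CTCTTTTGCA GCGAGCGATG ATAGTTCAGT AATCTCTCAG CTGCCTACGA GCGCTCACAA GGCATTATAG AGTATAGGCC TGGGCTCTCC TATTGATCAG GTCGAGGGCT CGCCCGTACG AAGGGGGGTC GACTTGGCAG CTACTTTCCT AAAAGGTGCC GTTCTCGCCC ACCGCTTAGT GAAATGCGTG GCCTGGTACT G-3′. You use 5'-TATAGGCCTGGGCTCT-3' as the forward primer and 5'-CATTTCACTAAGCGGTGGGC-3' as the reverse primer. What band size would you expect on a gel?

Forward primer TATAGGCCTGGGCTCT is found on the top strand at positions 83–98.
Reverse complement of the reverse primer: GCCCACCGCTTAGTGAAATG. This occurs on the top strand at positions 177–196.
Amplicon spans positions 83–196: 114 bp.

114 bp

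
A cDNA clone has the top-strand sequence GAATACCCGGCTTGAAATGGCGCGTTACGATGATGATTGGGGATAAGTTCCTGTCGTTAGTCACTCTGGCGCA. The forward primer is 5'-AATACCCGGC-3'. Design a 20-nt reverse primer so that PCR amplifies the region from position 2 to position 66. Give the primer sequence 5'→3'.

The product's 3' end on the top strand is position 66.
The reverse primer anneals to the top strand over positions 47–66, i.e. to GTTCCTGTCGTTAGTCACTC.
Its sequence written 5'→3' is the reverse complement: GAGTGACTAACGACAGGAAC.

5'-GAGTGACTAACGACAGGAAC-3'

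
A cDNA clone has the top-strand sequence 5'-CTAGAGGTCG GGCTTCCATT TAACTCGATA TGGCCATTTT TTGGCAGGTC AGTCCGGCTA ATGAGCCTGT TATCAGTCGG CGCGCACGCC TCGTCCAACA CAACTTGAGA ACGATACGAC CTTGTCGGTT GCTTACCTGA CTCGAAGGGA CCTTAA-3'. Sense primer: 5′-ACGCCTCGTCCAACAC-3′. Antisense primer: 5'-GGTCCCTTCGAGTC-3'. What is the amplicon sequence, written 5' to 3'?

5'-ACGCCTCGTCCAACACAACTTGAGAACGATACGACCTTGTCGGTTGCTTACCTGACTCGAAGGGACC-3'

Forward primer ACGCCTCGTCCAACAC is found on the top strand at positions 86–101.
The reverse primer's reverse complement is GACTCGAAGGGACC, which matches the template at positions 139–152.
The product is the template from position 86 through 152 (67 bp).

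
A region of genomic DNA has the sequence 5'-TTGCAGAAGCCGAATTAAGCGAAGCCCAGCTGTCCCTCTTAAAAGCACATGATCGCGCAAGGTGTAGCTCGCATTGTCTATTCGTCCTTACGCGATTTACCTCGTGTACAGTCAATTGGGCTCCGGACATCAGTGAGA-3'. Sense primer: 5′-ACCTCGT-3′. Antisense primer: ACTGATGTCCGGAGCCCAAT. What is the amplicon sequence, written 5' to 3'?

5'-ACCTCGTGTACAGTCAATTGGGCTCCGGACATCAGT-3'

Forward primer ACCTCGT is found on the top strand at positions 99–105.
The reverse primer's reverse complement is ATTGGGCTCCGGACATCAGT, which matches the template at positions 115–134.
The product is the template from position 99 through 134 (36 bp).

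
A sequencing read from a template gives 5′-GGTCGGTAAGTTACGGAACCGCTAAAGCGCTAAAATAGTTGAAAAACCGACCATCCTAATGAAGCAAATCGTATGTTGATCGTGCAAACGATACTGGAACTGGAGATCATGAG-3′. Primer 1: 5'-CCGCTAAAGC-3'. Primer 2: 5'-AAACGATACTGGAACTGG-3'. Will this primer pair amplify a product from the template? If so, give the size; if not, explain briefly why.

Primer 1 (CCGCTAAAGC) matches the top strand at positions 19–28 (3' end points downstream).
Primer 2 (AAACGATACTGGAACTGG) also matches the top strand directly, at positions 86–103 — its reverse complement CCAGTTCCAGTATCGTTT is not present.
Both primers anneal to the bottom strand with 3' ends pointing the same way, so neither can prime synthesis back toward the other.

No product — both primers anneal to the same strand and extend in the same direction.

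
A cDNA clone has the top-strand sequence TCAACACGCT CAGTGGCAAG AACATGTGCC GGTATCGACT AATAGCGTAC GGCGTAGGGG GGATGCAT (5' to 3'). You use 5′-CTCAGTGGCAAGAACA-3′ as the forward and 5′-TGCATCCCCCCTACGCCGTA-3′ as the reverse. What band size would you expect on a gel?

The forward primer matches the template at positions 9–24.
Reverse complement of the reverse primer: TACGGCGTAGGGGGGATGCA. This occurs on the top strand at positions 48–67.
The product runs from position 9 to position 67, so its length is 67 − 9 + 1 = 59 bp.

59 bp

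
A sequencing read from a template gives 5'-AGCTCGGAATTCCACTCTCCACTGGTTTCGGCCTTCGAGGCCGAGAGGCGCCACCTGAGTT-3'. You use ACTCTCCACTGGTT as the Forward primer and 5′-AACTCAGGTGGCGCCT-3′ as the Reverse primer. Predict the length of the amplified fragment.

The forward primer matches the template at positions 14–27.
Reverse complement of the reverse primer: AGGCGCCACCTGAGTT. This occurs on the top strand at positions 46–61.
Product length = (reverse-primer end) − (forward-primer start) + 1 = 61 − 14 + 1 = 48 bp.

48 bp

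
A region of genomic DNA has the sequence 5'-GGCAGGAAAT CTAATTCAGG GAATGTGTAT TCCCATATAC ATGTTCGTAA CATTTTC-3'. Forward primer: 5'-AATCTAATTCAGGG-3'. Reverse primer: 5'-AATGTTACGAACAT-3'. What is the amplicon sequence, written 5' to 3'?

The forward primer matches the template at positions 8–21.
Taking the reverse complement of AATGTTACGAACAT gives ATGTTCGTAACATT, found at positions 41–54 on the template; the primer anneals here to the top strand with its 3' end pointing upstream.
The product is the template from position 8 through 54 (47 bp).

5'-AATCTAATTCAGGGAATGTGTATTCCCATATACATGTTCGTAACATT-3'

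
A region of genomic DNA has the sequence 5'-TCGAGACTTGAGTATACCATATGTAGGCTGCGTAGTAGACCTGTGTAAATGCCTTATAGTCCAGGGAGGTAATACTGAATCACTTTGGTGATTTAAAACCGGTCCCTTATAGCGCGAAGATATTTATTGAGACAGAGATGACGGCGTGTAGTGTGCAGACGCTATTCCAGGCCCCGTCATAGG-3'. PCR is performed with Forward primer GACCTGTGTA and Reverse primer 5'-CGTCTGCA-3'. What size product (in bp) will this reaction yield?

Scanning the template, GACCTGTGTA occurs at positions 38–47; this primer anneals to the bottom strand there with its 3' end pointing downstream.
Taking the reverse complement of CGTCTGCA gives TGCAGACG, found at positions 154–161 on the template; the primer anneals here to the top strand with its 3' end pointing upstream.
Product length = (reverse-primer end) − (forward-primer start) + 1 = 161 − 38 + 1 = 124 bp.

124 bp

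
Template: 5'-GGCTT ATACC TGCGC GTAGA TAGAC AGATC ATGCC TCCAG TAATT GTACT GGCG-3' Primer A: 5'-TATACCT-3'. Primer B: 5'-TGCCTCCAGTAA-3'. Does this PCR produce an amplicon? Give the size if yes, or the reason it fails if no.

Primer A (TATACCT) matches the top strand at positions 5–11 (3' end points downstream).
Primer B (TGCCTCCAGTAA) also matches the top strand directly, at positions 32–43 — its reverse complement TTACTGGAGGCA is not present.
Both primers anneal to the bottom strand with 3' ends pointing the same way, so neither can prime synthesis back toward the other.

No product — both primers anneal to the same strand and extend in the same direction.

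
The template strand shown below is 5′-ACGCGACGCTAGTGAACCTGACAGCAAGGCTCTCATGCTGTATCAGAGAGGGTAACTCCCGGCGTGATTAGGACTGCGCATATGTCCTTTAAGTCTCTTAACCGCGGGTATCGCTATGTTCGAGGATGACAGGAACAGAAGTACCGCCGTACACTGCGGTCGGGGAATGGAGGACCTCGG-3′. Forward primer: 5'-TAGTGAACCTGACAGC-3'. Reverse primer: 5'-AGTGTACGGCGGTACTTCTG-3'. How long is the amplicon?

146 bp

Scanning the template, TAGTGAACCTGACAGC occurs at positions 10–25; this primer anneals to the bottom strand there with its 3' end pointing downstream.
The reverse primer's reverse complement is CAGAAGTACCGCCGTACACT, which matches the template at positions 136–155.
Product length = (reverse-primer end) − (forward-primer start) + 1 = 155 − 10 + 1 = 146 bp.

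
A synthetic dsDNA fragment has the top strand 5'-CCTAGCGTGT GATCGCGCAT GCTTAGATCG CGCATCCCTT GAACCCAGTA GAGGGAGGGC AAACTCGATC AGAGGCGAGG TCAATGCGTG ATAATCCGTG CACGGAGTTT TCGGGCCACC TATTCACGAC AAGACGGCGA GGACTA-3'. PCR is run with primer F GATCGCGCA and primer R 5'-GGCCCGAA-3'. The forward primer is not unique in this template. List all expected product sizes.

The forward primer GATCGCGCA matches the top strand at positions 11–19, 26–34.
The reverse primer's reverse complement is TTCGGGCC, matching at positions 110–117.
Each forward site pairs with the reverse site to give a product ending at position 117: sizes 107, 92 bp.

107 bp, 92 bp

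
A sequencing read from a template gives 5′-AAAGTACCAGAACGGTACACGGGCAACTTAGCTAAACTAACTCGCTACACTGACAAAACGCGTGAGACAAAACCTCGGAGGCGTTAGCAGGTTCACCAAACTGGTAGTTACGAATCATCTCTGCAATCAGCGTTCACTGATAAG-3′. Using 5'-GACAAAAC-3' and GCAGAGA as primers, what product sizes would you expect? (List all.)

73 bp, 59 bp

The forward primer GACAAAAC matches the top strand at positions 52–59, 66–73.
The reverse primer's reverse complement is TCTCTGC, matching at positions 118–124.
Each forward site pairs with the reverse site to give a product ending at position 124: sizes 73, 59 bp.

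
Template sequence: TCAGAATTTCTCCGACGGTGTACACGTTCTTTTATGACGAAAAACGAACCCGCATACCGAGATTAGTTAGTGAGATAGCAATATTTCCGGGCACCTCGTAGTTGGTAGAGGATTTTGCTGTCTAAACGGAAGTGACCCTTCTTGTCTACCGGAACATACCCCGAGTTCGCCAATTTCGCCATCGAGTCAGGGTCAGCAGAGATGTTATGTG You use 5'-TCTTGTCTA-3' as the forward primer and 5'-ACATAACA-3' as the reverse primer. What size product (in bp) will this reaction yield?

Forward primer TCTTGTCTA is found on the top strand at positions 140–148.
Taking the reverse complement of ACATAACA gives TGTTATGT, found at positions 203–210 on the template; the primer anneals here to the top strand with its 3' end pointing upstream.
The product runs from position 140 to position 210, so its length is 210 − 140 + 1 = 71 bp.

71 bp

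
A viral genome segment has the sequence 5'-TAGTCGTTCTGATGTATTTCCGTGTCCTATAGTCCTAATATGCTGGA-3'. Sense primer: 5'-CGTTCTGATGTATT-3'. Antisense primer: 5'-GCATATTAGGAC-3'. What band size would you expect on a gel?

The forward primer matches the template at positions 5–18.
Reverse complement of the reverse primer: GTCCTAATATGC. This occurs on the top strand at positions 32–43.
The product runs from position 5 to position 43, so its length is 43 − 5 + 1 = 39 bp.

39 bp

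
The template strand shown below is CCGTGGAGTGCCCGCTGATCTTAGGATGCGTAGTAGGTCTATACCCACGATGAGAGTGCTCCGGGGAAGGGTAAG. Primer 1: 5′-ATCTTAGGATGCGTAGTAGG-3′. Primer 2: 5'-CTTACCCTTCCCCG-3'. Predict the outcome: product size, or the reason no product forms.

Primer 1 (ATCTTAGGATGCGTAGTAGG) matches the top strand at positions 18–37; it acts as a forward primer.
Primer 2's reverse complement is CGGGGAAGGGTAAG, matching the top strand at positions 62–75; it acts as a reverse primer.
The 3' ends face each other across positions 18–75, giving a 58 bp product.

Yes — a 58 bp product.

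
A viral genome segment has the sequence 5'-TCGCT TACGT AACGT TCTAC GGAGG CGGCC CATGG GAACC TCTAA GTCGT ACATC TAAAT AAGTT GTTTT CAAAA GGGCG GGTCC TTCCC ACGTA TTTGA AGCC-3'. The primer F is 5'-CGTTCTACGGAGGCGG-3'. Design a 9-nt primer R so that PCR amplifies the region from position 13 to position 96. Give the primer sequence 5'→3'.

The product's 3' end on the top strand is position 96.
The reverse primer anneals to the top strand over positions 88–96, i.e. to CCCACGTAT.
Its sequence written 5'→3' is the reverse complement: ATACGTGGG.

5'-ATACGTGGG-3'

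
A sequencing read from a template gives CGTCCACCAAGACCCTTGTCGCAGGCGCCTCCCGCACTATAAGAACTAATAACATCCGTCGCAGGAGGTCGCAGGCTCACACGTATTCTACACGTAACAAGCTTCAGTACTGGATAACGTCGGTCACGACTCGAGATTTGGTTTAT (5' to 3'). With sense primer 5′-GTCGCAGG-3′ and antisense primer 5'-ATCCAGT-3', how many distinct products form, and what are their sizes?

The forward primer GTCGCAGG matches the top strand at positions 18–25, 58–65, 68–75.
The reverse primer's reverse complement is ACTGGAT, matching at positions 109–115.
Each forward site pairs with the reverse site to give a product ending at position 115: sizes 98, 58, 48 bp.

Three products: 98 bp, 58 bp, 48 bp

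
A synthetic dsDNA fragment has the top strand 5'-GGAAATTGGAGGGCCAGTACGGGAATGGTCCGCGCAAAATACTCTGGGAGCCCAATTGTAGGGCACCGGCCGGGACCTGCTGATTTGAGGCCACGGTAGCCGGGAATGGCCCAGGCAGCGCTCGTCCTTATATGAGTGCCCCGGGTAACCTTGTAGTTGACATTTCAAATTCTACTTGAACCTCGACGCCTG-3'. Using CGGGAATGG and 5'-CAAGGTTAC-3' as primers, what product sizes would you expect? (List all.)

The forward primer CGGGAATGG matches the top strand at positions 20–28, 101–109.
The reverse primer's reverse complement is GTAACCTTG, matching at positions 145–153.
Each forward site pairs with the reverse site to give a product ending at position 153: sizes 134, 53 bp.

134 bp, 53 bp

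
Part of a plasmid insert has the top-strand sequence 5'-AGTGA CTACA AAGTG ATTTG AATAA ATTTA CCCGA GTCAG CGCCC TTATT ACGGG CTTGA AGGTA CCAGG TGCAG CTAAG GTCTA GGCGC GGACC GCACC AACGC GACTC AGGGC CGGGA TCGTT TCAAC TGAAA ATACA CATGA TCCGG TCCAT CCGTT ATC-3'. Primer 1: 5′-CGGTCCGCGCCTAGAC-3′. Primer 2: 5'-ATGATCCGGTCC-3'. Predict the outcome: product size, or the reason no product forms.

No product — the primers' 3' ends point away from each other.

Primer 1 (CGGTCCGCGCCTAGAC) has reverse complement GTCTAGGCGCGGACCG, which matches the top strand at positions 81–96; primer 1 anneals to the top strand there with its 3' end pointing upstream toward position 81.
Primer 2 (ATGATCCGGTCC) matches the top strand directly at positions 142–153; it anneals to the bottom strand with its 3' end pointing downstream toward position 153.
The 3' ends diverge (primer 1 extends toward position 1, primer 2 toward position 163), so the primers never converge on a shared product.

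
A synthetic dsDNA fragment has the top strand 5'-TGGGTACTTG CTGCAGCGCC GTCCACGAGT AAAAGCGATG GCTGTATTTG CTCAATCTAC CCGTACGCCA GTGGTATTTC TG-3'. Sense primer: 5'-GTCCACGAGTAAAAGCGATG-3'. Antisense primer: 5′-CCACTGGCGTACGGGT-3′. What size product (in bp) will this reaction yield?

Scanning the template, GTCCACGAGTAAAAGCGATG occurs at positions 21–40; this primer anneals to the bottom strand there with its 3' end pointing downstream.
Reverse complement of the reverse primer: ACCCGTACGCCAGTGG. This occurs on the top strand at positions 59–74.
The product runs from position 21 to position 74, so its length is 74 − 21 + 1 = 54 bp.

54 bp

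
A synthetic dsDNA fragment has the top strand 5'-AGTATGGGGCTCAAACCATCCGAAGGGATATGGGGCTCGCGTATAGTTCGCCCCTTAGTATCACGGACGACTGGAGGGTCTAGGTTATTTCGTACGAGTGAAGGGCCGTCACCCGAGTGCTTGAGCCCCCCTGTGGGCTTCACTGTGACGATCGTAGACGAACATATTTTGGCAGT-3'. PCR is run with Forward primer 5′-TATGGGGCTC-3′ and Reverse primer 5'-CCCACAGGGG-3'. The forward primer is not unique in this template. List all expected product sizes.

The forward primer TATGGGGCTC matches the top strand at positions 3–12, 29–38.
The reverse primer's reverse complement is CCCCTGTGGG, matching at positions 128–137.
Each forward site pairs with the reverse site to give a product ending at position 137: sizes 135, 109 bp.

135 bp, 109 bp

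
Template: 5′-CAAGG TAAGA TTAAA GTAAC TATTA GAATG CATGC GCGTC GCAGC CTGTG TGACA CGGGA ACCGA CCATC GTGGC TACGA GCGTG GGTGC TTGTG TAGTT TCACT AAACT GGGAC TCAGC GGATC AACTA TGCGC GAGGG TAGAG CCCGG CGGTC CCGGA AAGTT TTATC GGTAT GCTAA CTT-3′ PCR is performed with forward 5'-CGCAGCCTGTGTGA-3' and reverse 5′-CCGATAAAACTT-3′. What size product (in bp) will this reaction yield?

Scanning the template, CGCAGCCTGTGTGA occurs at positions 40–53; this primer anneals to the bottom strand there with its 3' end pointing downstream.
Taking the reverse complement of CCGATAAAACTT gives AAGTTTTATCGG, found at positions 161–172 on the template; the primer anneals here to the top strand with its 3' end pointing upstream.
Product length = (reverse-primer end) − (forward-primer start) + 1 = 172 − 40 + 1 = 133 bp.

133 bp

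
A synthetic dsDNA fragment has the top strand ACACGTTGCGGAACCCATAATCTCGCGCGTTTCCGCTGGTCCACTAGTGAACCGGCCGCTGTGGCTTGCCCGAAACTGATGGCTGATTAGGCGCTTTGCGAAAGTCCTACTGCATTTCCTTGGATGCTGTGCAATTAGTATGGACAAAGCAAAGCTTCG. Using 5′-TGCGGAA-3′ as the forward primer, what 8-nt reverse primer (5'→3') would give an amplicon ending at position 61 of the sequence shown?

5'-CAGCGGCC-3'

The forward primer binds at positions 7–13; the product's 3' end on the top strand is position 61.
The reverse primer anneals to the top strand over positions 54–61, i.e. to GGCCGCTG.
Its sequence written 5'→3' is the reverse complement: CAGCGGCC.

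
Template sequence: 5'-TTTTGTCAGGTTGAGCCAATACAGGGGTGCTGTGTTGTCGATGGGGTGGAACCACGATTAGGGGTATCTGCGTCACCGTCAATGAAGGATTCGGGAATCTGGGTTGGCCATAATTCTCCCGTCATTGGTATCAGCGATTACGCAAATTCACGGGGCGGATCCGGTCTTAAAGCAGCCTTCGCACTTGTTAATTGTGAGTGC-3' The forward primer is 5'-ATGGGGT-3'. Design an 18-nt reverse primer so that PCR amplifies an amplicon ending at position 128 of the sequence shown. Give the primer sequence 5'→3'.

5'-CCAATGACGGGAGAATTA-3'

The forward primer binds at positions 41–47; the product's 3' end on the top strand is position 128.
The reverse primer anneals to the top strand over positions 111–128, i.e. to TAATTCTCCCGTCATTGG.
Its sequence written 5'→3' is the reverse complement: CCAATGACGGGAGAATTA.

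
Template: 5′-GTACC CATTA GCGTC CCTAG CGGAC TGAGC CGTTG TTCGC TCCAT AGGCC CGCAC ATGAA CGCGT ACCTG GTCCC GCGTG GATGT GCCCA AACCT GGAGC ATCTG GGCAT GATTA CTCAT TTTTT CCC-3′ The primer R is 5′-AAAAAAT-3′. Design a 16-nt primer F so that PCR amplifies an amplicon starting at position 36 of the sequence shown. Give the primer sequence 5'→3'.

The reverse primer's reverse complement ATTTTTT matches the template at positions 119–125; the product starts at position 36.
The forward primer is identical to the top strand over positions 36–51: TTCGCTCCATAGGCCC.

5'-TTCGCTCCATAGGCCC-3'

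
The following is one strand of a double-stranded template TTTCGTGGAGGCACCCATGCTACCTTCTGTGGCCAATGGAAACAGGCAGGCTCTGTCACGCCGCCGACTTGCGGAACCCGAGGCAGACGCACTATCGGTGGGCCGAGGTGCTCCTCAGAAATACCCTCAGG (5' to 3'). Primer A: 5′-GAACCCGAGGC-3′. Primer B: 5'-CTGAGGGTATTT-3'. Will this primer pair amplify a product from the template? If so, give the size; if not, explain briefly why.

Yes — a 57 bp product.

Primer A (GAACCCGAGGC) matches the top strand at positions 74–84; it acts as a forward primer.
Primer B's reverse complement is AAATACCCTCAG, matching the top strand at positions 119–130; it acts as a reverse primer.
The 3' ends face each other across positions 74–130, giving a 57 bp product.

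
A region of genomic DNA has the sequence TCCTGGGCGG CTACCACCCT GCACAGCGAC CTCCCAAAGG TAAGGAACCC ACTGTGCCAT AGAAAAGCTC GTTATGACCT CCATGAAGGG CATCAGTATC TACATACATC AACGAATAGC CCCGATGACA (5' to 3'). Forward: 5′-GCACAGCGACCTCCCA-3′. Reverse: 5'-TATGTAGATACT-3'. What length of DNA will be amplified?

Forward primer GCACAGCGACCTCCCA is found on the top strand at positions 21–36.
Reverse complement of the reverse primer: AGTATCTACATA. This occurs on the top strand at positions 95–106.
Amplicon spans positions 21–106: 86 bp.

86 bp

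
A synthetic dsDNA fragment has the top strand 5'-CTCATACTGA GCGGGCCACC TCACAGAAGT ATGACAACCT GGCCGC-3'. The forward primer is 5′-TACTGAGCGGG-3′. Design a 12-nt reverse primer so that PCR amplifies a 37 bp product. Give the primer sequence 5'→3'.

The forward primer binds at positions 5–15, so a 37 bp product ends at position 5 + 37 − 1 = 41.
The reverse primer anneals to the top strand over positions 30–41, i.e. to TATGACAACCTG.
Its sequence written 5'→3' is the reverse complement: CAGGTTGTCATA.

5'-CAGGTTGTCATA-3'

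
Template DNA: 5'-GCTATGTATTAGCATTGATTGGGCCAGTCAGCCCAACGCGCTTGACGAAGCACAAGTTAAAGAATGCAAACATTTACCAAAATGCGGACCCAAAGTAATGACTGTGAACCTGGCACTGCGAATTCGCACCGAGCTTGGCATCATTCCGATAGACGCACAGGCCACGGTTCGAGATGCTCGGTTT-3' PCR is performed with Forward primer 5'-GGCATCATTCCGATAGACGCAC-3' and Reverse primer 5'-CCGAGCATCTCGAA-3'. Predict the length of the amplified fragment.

The forward primer matches the template at positions 137–158.
Taking the reverse complement of CCGAGCATCTCGAA gives TTCGAGATGCTCGG, found at positions 168–181 on the template; the primer anneals here to the top strand with its 3' end pointing upstream.
Product length = (reverse-primer end) − (forward-primer start) + 1 = 181 − 137 + 1 = 45 bp.

45 bp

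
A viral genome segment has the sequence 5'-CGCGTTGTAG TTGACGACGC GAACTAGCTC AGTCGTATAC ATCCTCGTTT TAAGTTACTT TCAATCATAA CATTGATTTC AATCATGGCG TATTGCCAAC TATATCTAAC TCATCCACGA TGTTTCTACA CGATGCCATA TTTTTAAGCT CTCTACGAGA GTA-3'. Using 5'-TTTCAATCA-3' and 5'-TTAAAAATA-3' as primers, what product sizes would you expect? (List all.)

The forward primer TTTCAATCA matches the top strand at positions 59–67, 77–85.
The reverse primer's reverse complement is TATTTTTAA, matching at positions 139–147.
Each forward site pairs with the reverse site to give a product ending at position 147: sizes 89, 71 bp.

89 bp, 71 bp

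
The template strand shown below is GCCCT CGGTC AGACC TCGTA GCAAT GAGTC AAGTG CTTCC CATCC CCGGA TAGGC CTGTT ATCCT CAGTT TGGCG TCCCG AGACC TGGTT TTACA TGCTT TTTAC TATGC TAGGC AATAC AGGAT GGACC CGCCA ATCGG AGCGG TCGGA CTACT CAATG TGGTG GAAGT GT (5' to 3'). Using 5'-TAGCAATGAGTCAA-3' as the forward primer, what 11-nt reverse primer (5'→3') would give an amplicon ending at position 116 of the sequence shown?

5'-TGCCTAGCATA-3'

The forward primer binds at positions 19–32; the product's 3' end on the top strand is position 116.
The reverse primer anneals to the top strand over positions 106–116, i.e. to TATGCTAGGCA.
Its sequence written 5'→3' is the reverse complement: TGCCTAGCATA.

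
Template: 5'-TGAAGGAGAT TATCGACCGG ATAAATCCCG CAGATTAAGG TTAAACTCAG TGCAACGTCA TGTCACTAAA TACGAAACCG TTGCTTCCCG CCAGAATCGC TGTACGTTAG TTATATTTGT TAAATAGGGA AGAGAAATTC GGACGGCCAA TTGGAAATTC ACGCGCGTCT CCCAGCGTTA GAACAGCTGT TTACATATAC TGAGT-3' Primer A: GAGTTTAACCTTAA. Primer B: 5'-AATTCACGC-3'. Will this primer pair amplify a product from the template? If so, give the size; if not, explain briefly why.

Primer A (GAGTTTAACCTTAA) has reverse complement TTAAGGTTAAACTC, which matches the top strand at positions 35–48; primer A anneals to the top strand there with its 3' end pointing upstream toward position 35.
Primer B (AATTCACGC) matches the top strand directly at positions 156–164; it anneals to the bottom strand with its 3' end pointing downstream toward position 164.
The 3' ends diverge (primer A extends toward position 1, primer B toward position 205), so the primers never converge on a shared product.

No product — the primers' 3' ends point away from each other.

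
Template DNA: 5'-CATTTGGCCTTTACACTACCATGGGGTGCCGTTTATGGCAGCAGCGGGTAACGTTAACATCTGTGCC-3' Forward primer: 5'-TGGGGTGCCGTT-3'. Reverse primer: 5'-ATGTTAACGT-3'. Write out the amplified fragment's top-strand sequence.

Forward primer TGGGGTGCCGTT is found on the top strand at positions 22–33.
Taking the reverse complement of ATGTTAACGT gives ACGTTAACAT, found at positions 51–60 on the template; the primer anneals here to the top strand with its 3' end pointing upstream.
The product is the template from position 22 through 60 (39 bp).

5'-TGGGGTGCCGTTTATGGCAGCAGCGGGTAACGTTAACAT-3'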